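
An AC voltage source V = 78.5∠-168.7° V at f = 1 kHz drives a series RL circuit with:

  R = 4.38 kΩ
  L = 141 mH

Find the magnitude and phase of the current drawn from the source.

Step 1 — Angular frequency: ω = 2π·f = 2π·1000 = 6283 rad/s.
Step 2 — Component impedances:
  R: Z = R = 4380 Ω
  L: Z = jωL = j·6283·0.141 = 0 + j885.9 Ω
Step 3 — Series combination: Z_total = R + L = 4380 + j885.9 Ω = 4469∠11.4° Ω.
Step 4 — Source phasor: V = 78.5∠-168.7° V = -76.98 - j15.38 V.
Step 5 — Ohm's law: I = V / Z_total = (-76.98 - j15.38) / (4380 + j885.9) = -0.01757 + j4.132e-05 A.
Step 6 — Convert to polar: |I| = 0.01757 A, ∠I = 179.9°.

I = 0.01757∠179.9° A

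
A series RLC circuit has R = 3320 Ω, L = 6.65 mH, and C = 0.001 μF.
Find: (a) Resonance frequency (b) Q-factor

Step 1 — Resonance condition Im(Z)=0 gives ω₀ = 1/√(LC).
Step 2 — ω₀ = 1/√(0.00665·1e-09) = 3.878e+05 rad/s.
Step 3 — f₀ = ω₀/(2π) = 6.172e+04 Hz.
Step 4 — Series Q: Q = ω₀L/R = 3.878e+05·0.00665/3320 = 0.7767.

(a) f₀ = 6.172e+04 Hz  (b) Q = 0.7767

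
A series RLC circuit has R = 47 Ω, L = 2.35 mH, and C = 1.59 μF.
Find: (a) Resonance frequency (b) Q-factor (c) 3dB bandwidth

Step 1 — Resonance: ω₀ = 1/√(LC) = 1/√(0.00235·1.59e-06) = 1.636e+04 rad/s.
Step 2 — f₀ = ω₀/(2π) = 2604 Hz.
Step 3 — Series Q: Q = ω₀L/R = 1.636e+04·0.00235/47 = 0.818.
Step 4 — Bandwidth: Δω = ω₀/Q = 2e+04 rad/s; BW = Δω/(2π) = 3183 Hz.

(a) f₀ = 2604 Hz  (b) Q = 0.818  (c) BW = 3183 Hz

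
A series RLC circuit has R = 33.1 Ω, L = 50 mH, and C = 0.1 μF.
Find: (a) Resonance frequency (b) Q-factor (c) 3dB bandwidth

Step 1 — Resonance: ω₀ = 1/√(LC) = 1/√(0.05·1e-07) = 1.414e+04 rad/s.
Step 2 — f₀ = ω₀/(2π) = 2251 Hz.
Step 3 — Series Q: Q = ω₀L/R = 1.414e+04·0.05/33.1 = 21.36.
Step 4 — Bandwidth: Δω = ω₀/Q = 662 rad/s; BW = Δω/(2π) = 105.4 Hz.

(a) f₀ = 2251 Hz  (b) Q = 21.36  (c) BW = 105.4 Hz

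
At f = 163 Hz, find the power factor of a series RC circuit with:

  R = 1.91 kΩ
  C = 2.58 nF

Step 1 — Angular frequency: ω = 2π·f = 2π·163 = 1024 rad/s.
Step 2 — Component impedances:
  R: Z = R = 1910 Ω
  C: Z = 1/(jωC) = -j/(ω·C) = 0 - j3.785e+05 Ω
Step 3 — Series combination: Z_total = R + C = 1910 - j3.785e+05 Ω = 3.785e+05∠-89.7° Ω.
Step 4 — Power factor: PF = cos(φ) = Re(Z)/|Z| = 1910/3.7846e+05 = 0.005047.
Step 5 — Type: Im(Z) = -3.785e+05 ⇒ leading (phase φ = -89.7°).

PF = 0.005047 (leading, φ = -89.7°)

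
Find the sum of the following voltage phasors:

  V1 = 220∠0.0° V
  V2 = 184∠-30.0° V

Step 1 — Convert each phasor to rectangular form:
  V1 = 220·(cos(0.0°) + j·sin(0.0°)) = 220 V
  V2 = 184·(cos(-30.0°) + j·sin(-30.0°)) = 159.3 - j92 V
Step 2 — Sum components: V_total = 379.3 - j92 V.
Step 3 — Convert to polar: |V_total| = 390.3 V, ∠V_total = -13.6°.

V_total = 390.3∠-13.6° V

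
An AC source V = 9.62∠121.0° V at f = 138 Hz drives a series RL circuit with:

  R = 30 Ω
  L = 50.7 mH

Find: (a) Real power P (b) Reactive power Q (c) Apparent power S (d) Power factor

Step 1 — Angular frequency: ω = 2π·f = 2π·138 = 867.1 rad/s.
Step 2 — Component impedances:
  R: Z = R = 30 Ω
  L: Z = jωL = j·867.1·0.0507 = 0 + j43.96 Ω
Step 3 — Series combination: Z_total = R + L = 30 + j43.96 Ω = 53.22∠55.7° Ω.
Step 4 — Source phasor: V = 9.62∠121.0° V = -4.955 + j8.246 V.
Step 5 — Current: I = V / Z = 0.0755 + j0.1642 A = 0.1808∠65.3° A.
Step 6 — Complex power: S = V·I* = 0.9801 + j1.436 VA.
Step 7 — Real power: P = Re(S) = 0.9801 W.
Step 8 — Reactive power: Q = Im(S) = 1.436 VAR.
Step 9 — Apparent power: |S| = 1.739 VA.
Step 10 — Power factor: PF = P/|S| = 0.5637 (lagging).

(a) P = 0.9801 W  (b) Q = 1.436 VAR  (c) S = 1.739 VA  (d) PF = 0.5637 (lagging)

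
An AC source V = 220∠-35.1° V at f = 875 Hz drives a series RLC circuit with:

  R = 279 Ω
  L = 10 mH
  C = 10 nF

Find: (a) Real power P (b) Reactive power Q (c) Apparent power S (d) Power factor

Step 1 — Angular frequency: ω = 2π·f = 2π·875 = 5498 rad/s.
Step 2 — Component impedances:
  R: Z = R = 279 Ω
  L: Z = jωL = j·5498·0.01 = 0 + j54.98 Ω
  C: Z = 1/(jωC) = -j/(ω·C) = 0 - j1.819e+04 Ω
Step 3 — Series combination: Z_total = R + L + C = 279 - j1.813e+04 Ω = 1.814e+04∠-89.1° Ω.
Step 4 — Source phasor: V = 220∠-35.1° V = 180 - j126.5 V.
Step 5 — Current: I = V / Z = 0.007127 + j0.009816 A = 0.01213∠54.0° A.
Step 6 — Complex power: S = V·I* = 0.04105 - j2.668 VA.
Step 7 — Real power: P = Re(S) = 0.04105 W.
Step 8 — Reactive power: Q = Im(S) = -2.668 VAR.
Step 9 — Apparent power: |S| = 2.669 VA.
Step 10 — Power factor: PF = P/|S| = 0.01538 (leading).

(a) P = 0.04105 W  (b) Q = -2.668 VAR  (c) S = 2.669 VA  (d) PF = 0.01538 (leading)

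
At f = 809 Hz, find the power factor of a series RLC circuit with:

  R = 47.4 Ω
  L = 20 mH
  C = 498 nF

Step 1 — Angular frequency: ω = 2π·f = 2π·809 = 5083 rad/s.
Step 2 — Component impedances:
  R: Z = R = 47.4 Ω
  L: Z = jωL = j·5083·0.02 = 0 + j101.7 Ω
  C: Z = 1/(jωC) = -j/(ω·C) = 0 - j395 Ω
Step 3 — Series combination: Z_total = R + L + C = 47.4 - j293.4 Ω = 297.2∠-80.8° Ω.
Step 4 — Power factor: PF = cos(φ) = Re(Z)/|Z| = 47.4/297.2 = 0.1595.
Step 5 — Type: Im(Z) = -293.4 ⇒ leading (phase φ = -80.8°).

PF = 0.1595 (leading, φ = -80.8°)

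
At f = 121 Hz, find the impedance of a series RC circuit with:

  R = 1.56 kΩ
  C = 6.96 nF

Step 1 — Angular frequency: ω = 2π·f = 2π·121 = 760.3 rad/s.
Step 2 — Component impedances:
  R: Z = R = 1560 Ω
  C: Z = 1/(jωC) = -j/(ω·C) = 0 - j1.89e+05 Ω
Step 3 — Series combination: Z_total = R + C = 1560 - j1.89e+05 Ω = 1.89e+05∠-89.5° Ω.

Z = 1560 - j1.89e+05 Ω = 1.89e+05∠-89.5° Ω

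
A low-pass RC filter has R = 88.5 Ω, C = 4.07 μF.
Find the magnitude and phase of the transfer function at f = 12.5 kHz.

Step 1 — Angular frequency: ω = 2π·1.25e+04 = 7.854e+04 rad/s.
Step 2 — Transfer function: H(jω) = 1/(1 + jωRC).
Step 3 — Denominator: 1 + jωRC = 1 + j·7.854e+04·88.5·4.07e-06 = 1 + j28.29.
Step 4 — H = 0.001248 - j0.0353.
Step 5 — Magnitude: |H| = 0.03533 (-29.0 dB); phase: φ = -88.0°.

|H| = 0.03533 (-29.0 dB), φ = -88.0°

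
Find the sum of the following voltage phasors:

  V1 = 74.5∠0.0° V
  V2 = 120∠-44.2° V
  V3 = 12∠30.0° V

Step 1 — Convert each phasor to rectangular form:
  V1 = 74.5·(cos(0.0°) + j·sin(0.0°)) = 74.5 V
  V2 = 120·(cos(-44.2°) + j·sin(-44.2°)) = 86.03 - j83.66 V
  V3 = 12·(cos(30.0°) + j·sin(30.0°)) = 10.39 + j6 V
Step 2 — Sum components: V_total = 170.9 - j77.66 V.
Step 3 — Convert to polar: |V_total| = 187.7 V, ∠V_total = -24.4°.

V_total = 187.7∠-24.4° V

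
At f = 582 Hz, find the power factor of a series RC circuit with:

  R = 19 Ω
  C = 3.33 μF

Step 1 — Angular frequency: ω = 2π·f = 2π·582 = 3657 rad/s.
Step 2 — Component impedances:
  R: Z = R = 19 Ω
  C: Z = 1/(jωC) = -j/(ω·C) = 0 - j82.12 Ω
Step 3 — Series combination: Z_total = R + C = 19 - j82.12 Ω = 84.29∠-77.0° Ω.
Step 4 — Power factor: PF = cos(φ) = Re(Z)/|Z| = 19/84.29 = 0.2254.
Step 5 — Type: Im(Z) = -82.12 ⇒ leading (phase φ = -77.0°).

PF = 0.2254 (leading, φ = -77.0°)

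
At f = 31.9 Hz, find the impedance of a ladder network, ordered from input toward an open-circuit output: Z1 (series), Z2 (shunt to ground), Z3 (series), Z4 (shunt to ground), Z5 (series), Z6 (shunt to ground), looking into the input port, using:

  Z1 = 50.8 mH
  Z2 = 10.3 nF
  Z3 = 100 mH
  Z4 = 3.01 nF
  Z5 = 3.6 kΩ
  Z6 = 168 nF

Step 1 — Angular frequency: ω = 2π·f = 2π·31.9 = 200.4 rad/s.
Step 2 — Component impedances:
  Z1: Z = jωL = j·200.4·0.0508 = 0 + j10.18 Ω
  Z2: Z = 1/(jωC) = -j/(ω·C) = 0 - j4.844e+05 Ω
  Z3: Z = jωL = j·200.4·0.1 = 0 + j20.04 Ω
  Z4: Z = 1/(jωC) = -j/(ω·C) = 0 - j1.658e+06 Ω
  Z5: Z = R = 3600 Ω
  Z6: Z = 1/(jωC) = -j/(ω·C) = 0 - j2.97e+04 Ω
Step 3 — Ladder network (open output): work backward from the far end, alternating series and parallel combinations. Z_in = 3091 - j2.752e+04 Ω = 2.769e+04∠-83.6° Ω.

Z = 3091 - j2.752e+04 Ω = 2.769e+04∠-83.6° Ω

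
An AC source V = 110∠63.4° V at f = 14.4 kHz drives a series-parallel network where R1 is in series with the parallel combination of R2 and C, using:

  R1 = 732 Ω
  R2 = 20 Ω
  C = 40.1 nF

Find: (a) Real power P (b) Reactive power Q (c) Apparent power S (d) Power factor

Step 1 — Angular frequency: ω = 2π·f = 2π·1.44e+04 = 9.048e+04 rad/s.
Step 2 — Component impedances:
  R1: Z = R = 732 Ω
  R2: Z = R = 20 Ω
  C: Z = 1/(jωC) = -j/(ω·C) = 0 - j275.6 Ω
Step 3 — Parallel branch: R2 || C = 1/(1/R2 + 1/C) = 19.9 - j1.444 Ω.
Step 4 — Series with R1: Z_total = R1 + (R2 || C) = 751.9 - j1.444 Ω = 751.9∠-0.1° Ω.
Step 5 — Source phasor: V = 110∠63.4° V = 49.25 + j98.36 V.
Step 6 — Current: I = V / Z = 0.06525 + j0.1309 A = 0.1463∠63.5° A.
Step 7 — Complex power: S = V·I* = 16.09 - j0.0309 VA.
Step 8 — Real power: P = Re(S) = 16.09 W.
Step 9 — Reactive power: Q = Im(S) = -0.0309 VAR.
Step 10 — Apparent power: |S| = 16.09 VA.
Step 11 — Power factor: PF = P/|S| = 1 (leading).

(a) P = 16.09 W  (b) Q = -0.0309 VAR  (c) S = 16.09 VA  (d) PF = 1 (leading)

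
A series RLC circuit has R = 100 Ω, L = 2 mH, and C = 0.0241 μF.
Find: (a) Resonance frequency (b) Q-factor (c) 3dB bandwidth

Step 1 — Resonance: ω₀ = 1/√(LC) = 1/√(0.002·2.41e-08) = 1.44e+05 rad/s.
Step 2 — f₀ = ω₀/(2π) = 2.292e+04 Hz.
Step 3 — Series Q: Q = ω₀L/R = 1.44e+05·0.002/100 = 2.881.
Step 4 — Bandwidth: Δω = ω₀/Q = 5e+04 rad/s; BW = Δω/(2π) = 7958 Hz.

(a) f₀ = 2.292e+04 Hz  (b) Q = 2.881  (c) BW = 7958 Hz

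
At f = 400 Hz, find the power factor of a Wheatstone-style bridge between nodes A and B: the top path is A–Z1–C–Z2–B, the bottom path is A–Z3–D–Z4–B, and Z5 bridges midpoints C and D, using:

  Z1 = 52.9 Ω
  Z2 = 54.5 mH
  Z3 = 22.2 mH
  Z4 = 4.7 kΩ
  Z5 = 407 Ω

Step 1 — Angular frequency: ω = 2π·f = 2π·400 = 2513 rad/s.
Step 2 — Component impedances:
  Z1: Z = R = 52.9 Ω
  Z2: Z = jωL = j·2513·0.0545 = 0 + j137 Ω
  Z3: Z = jωL = j·2513·0.0222 = 0 + j55.79 Ω
  Z4: Z = R = 4700 Ω
  Z5: Z = R = 407 Ω
Step 3 — Bridge requires nodal analysis (the Z5 bridge couples midpoints C and D, so the two paths cannot be reduced to a simple series/parallel combination). Setting node B to ground and injecting 1 A at node A, the 3-node admittance system at A, C, D solves to V_A = Z_AB = 49.99 + j135 Ω = 144∠69.7° Ω.
Step 4 — Power factor: PF = cos(φ) = Re(Z)/|Z| = 49.99/144 = 0.3472.
Step 5 — Type: Im(Z) = 135 ⇒ lagging (phase φ = 69.7°).

PF = 0.3472 (lagging, φ = 69.7°)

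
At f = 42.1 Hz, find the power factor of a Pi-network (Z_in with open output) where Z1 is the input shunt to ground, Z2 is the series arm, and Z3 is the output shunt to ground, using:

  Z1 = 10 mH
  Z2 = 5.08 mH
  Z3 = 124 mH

Step 1 — Angular frequency: ω = 2π·f = 2π·42.1 = 264.5 rad/s.
Step 2 — Component impedances:
  Z1: Z = jωL = j·264.5·0.01 = 0 + j2.645 Ω
  Z2: Z = jωL = j·264.5·0.00508 = 0 + j1.344 Ω
  Z3: Z = jωL = j·264.5·0.124 = 0 + j32.8 Ω
Step 3 — With open output, the series arm Z2 and the output shunt Z3 appear in series to ground: Z2 + Z3 = 0 + j34.14 Ω.
Step 4 — Parallel with input shunt Z1: Z_in = Z1 || (Z2 + Z3) = 0 + j2.455 Ω = 2.455∠90.0° Ω.
Step 5 — Power factor: PF = cos(φ) = Re(Z)/|Z| = -0/2.455 = -0.
Step 6 — Type: Im(Z) = 2.455 ⇒ lagging (phase φ = 90.0°).

PF = -0 (lagging, φ = 90.0°)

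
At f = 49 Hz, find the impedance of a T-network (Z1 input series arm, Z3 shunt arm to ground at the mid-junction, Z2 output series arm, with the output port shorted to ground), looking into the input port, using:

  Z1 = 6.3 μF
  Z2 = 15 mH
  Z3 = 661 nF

Step 1 — Angular frequency: ω = 2π·f = 2π·49 = 307.9 rad/s.
Step 2 — Component impedances:
  Z1: Z = 1/(jωC) = -j/(ω·C) = 0 - j515.6 Ω
  Z2: Z = jωL = j·307.9·0.015 = 0 + j4.618 Ω
  Z3: Z = 1/(jωC) = -j/(ω·C) = 0 - j4914 Ω
Step 3 — With the output port shorted to ground, the output series arm Z2 runs from the junction to ground; the shunt arm Z3 also runs from the junction to ground. They appear in parallel: Z3 || Z2 = 0 + j4.622 Ω.
Step 4 — Series with input arm Z1: Z_in = Z1 + (Z3 || Z2) = 0 - j510.9 Ω = 510.9∠-90.0° Ω.

Z = 0 - j510.9 Ω = 510.9∠-90.0° Ω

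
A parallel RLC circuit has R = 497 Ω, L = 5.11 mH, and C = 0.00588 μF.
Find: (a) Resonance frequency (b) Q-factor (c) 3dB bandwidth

Step 1 — Resonance: ω₀ = 1/√(LC) = 1/√(0.00511·5.88e-09) = 1.824e+05 rad/s.
Step 2 — f₀ = ω₀/(2π) = 2.903e+04 Hz.
Step 3 — Parallel Q: Q = R/(ω₀L) = 497/(1.824e+05·0.00511) = 0.5331.
Step 4 — Bandwidth: Δω = ω₀/Q = 3.422e+05 rad/s; BW = Δω/(2π) = 5.446e+04 Hz.

(a) f₀ = 2.903e+04 Hz  (b) Q = 0.5331  (c) BW = 5.446e+04 Hz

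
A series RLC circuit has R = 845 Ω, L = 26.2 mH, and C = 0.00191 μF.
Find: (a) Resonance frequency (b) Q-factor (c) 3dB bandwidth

Step 1 — Resonance: ω₀ = 1/√(LC) = 1/√(0.0262·1.91e-09) = 1.414e+05 rad/s.
Step 2 — f₀ = ω₀/(2π) = 2.25e+04 Hz.
Step 3 — Series Q: Q = ω₀L/R = 1.414e+05·0.0262/845 = 4.383.
Step 4 — Bandwidth: Δω = ω₀/Q = 3.225e+04 rad/s; BW = Δω/(2π) = 5133 Hz.

(a) f₀ = 2.25e+04 Hz  (b) Q = 4.383  (c) BW = 5133 Hz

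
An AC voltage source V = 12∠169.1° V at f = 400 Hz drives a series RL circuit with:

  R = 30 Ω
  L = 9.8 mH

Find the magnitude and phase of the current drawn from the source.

Step 1 — Angular frequency: ω = 2π·f = 2π·400 = 2513 rad/s.
Step 2 — Component impedances:
  R: Z = R = 30 Ω
  L: Z = jωL = j·2513·0.0098 = 0 + j24.63 Ω
Step 3 — Series combination: Z_total = R + L = 30 + j24.63 Ω = 38.82∠39.4° Ω.
Step 4 — Source phasor: V = 12∠169.1° V = -11.78 + j2.269 V.
Step 5 — Ohm's law: I = V / Z_total = (-11.78 + j2.269) / (30 + j24.63) = -0.1975 + j0.2378 A.
Step 6 — Convert to polar: |I| = 0.3092 A, ∠I = 129.7°.

I = 0.3092∠129.7° A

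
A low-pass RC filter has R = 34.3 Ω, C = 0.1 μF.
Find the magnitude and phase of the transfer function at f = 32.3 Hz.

Step 1 — Angular frequency: ω = 2π·32.3 = 202.9 rad/s.
Step 2 — Transfer function: H(jω) = 1/(1 + jωRC).
Step 3 — Denominator: 1 + jωRC = 1 + j·202.9·34.3·1e-07 = 1 + j0.0006961.
Step 4 — H = 1 - j0.0006961.
Step 5 — Magnitude: |H| = 1 (-0.0 dB); phase: φ = -0.0°.

|H| = 1 (-0.0 dB), φ = -0.0°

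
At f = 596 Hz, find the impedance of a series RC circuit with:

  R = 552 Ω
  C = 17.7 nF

Step 1 — Angular frequency: ω = 2π·f = 2π·596 = 3745 rad/s.
Step 2 — Component impedances:
  R: Z = R = 552 Ω
  C: Z = 1/(jωC) = -j/(ω·C) = 0 - j1.509e+04 Ω
Step 3 — Series combination: Z_total = R + C = 552 - j1.509e+04 Ω = 1.51e+04∠-87.9° Ω.

Z = 552 - j1.509e+04 Ω = 1.51e+04∠-87.9° Ω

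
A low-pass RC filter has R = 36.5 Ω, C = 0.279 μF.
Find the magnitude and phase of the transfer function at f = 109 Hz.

Step 1 — Angular frequency: ω = 2π·109 = 684.9 rad/s.
Step 2 — Transfer function: H(jω) = 1/(1 + jωRC).
Step 3 — Denominator: 1 + jωRC = 1 + j·684.9·36.5·2.79e-07 = 1 + j0.006974.
Step 4 — H = 1 - j0.006974.
Step 5 — Magnitude: |H| = 1 (-0.0 dB); phase: φ = -0.4°.

|H| = 1 (-0.0 dB), φ = -0.4°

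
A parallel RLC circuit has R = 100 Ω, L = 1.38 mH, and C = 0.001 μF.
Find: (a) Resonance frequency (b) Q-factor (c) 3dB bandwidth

Step 1 — Resonance: ω₀ = 1/√(LC) = 1/√(0.00138·1e-09) = 8.513e+05 rad/s.
Step 2 — f₀ = ω₀/(2π) = 1.355e+05 Hz.
Step 3 — Parallel Q: Q = R/(ω₀L) = 100/(8.513e+05·0.00138) = 0.08513.
Step 4 — Bandwidth: Δω = ω₀/Q = 1e+07 rad/s; BW = Δω/(2π) = 1.592e+06 Hz.

(a) f₀ = 1.355e+05 Hz  (b) Q = 0.08513  (c) BW = 1.592e+06 Hz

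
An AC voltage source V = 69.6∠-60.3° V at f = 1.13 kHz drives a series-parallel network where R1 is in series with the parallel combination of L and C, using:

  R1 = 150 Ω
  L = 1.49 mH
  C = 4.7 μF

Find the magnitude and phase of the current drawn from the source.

Step 1 — Angular frequency: ω = 2π·f = 2π·1130 = 7100 rad/s.
Step 2 — Component impedances:
  R1: Z = R = 150 Ω
  L: Z = jωL = j·7100·0.00149 = 0 + j10.58 Ω
  C: Z = 1/(jωC) = -j/(ω·C) = 0 - j29.97 Ω
Step 3 — Parallel branch: L || C = 1/(1/L + 1/C) = 0 + j16.35 Ω.
Step 4 — Series with R1: Z_total = R1 + (L || C) = 150 + j16.35 Ω = 150.9∠6.2° Ω.
Step 5 — Source phasor: V = 69.6∠-60.3° V = 34.48 - j60.46 V.
Step 6 — Ohm's law: I = V / Z_total = (34.48 - j60.46) / (150 + j16.35) = 0.1838 - j0.4231 A.
Step 7 — Convert to polar: |I| = 0.4613 A, ∠I = -66.5°.

I = 0.4613∠-66.5° A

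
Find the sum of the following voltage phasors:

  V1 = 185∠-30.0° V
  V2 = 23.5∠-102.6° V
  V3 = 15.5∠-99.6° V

Step 1 — Convert each phasor to rectangular form:
  V1 = 185·(cos(-30.0°) + j·sin(-30.0°)) = 160.2 - j92.5 V
  V2 = 23.5·(cos(-102.6°) + j·sin(-102.6°)) = -5.126 - j22.93 V
  V3 = 15.5·(cos(-99.6°) + j·sin(-99.6°)) = -2.585 - j15.28 V
Step 2 — Sum components: V_total = 152.5 - j130.7 V.
Step 3 — Convert to polar: |V_total| = 200.9 V, ∠V_total = -40.6°.

V_total = 200.9∠-40.6° V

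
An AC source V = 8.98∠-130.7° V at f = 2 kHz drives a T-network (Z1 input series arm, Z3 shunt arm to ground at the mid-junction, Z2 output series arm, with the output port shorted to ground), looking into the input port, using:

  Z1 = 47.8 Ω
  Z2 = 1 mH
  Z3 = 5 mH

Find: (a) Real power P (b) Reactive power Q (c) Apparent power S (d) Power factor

Step 1 — Angular frequency: ω = 2π·f = 2π·2000 = 1.257e+04 rad/s.
Step 2 — Component impedances:
  Z1: Z = R = 47.8 Ω
  Z2: Z = jωL = j·1.257e+04·0.001 = 0 + j12.57 Ω
  Z3: Z = jωL = j·1.257e+04·0.005 = 0 + j62.83 Ω
Step 3 — With the output port shorted to ground, the output series arm Z2 runs from the junction to ground; the shunt arm Z3 also runs from the junction to ground. They appear in parallel: Z3 || Z2 = 0 + j10.47 Ω.
Step 4 — Series with input arm Z1: Z_in = Z1 + (Z3 || Z2) = 47.8 + j10.47 Ω = 48.93∠12.4° Ω.
Step 5 — Source phasor: V = 8.98∠-130.7° V = -5.856 - j6.808 V.
Step 6 — Current: I = V / Z = -0.1467 - j0.1103 A = 0.1835∠-143.1° A.
Step 7 — Complex power: S = V·I* = 1.61 + j0.3527 VA.
Step 8 — Real power: P = Re(S) = 1.61 W.
Step 9 — Reactive power: Q = Im(S) = 0.3527 VAR.
Step 10 — Apparent power: |S| = 1.648 VA.
Step 11 — Power factor: PF = P/|S| = 0.9768 (lagging).

(a) P = 1.61 W  (b) Q = 0.3527 VAR  (c) S = 1.648 VA  (d) PF = 0.9768 (lagging)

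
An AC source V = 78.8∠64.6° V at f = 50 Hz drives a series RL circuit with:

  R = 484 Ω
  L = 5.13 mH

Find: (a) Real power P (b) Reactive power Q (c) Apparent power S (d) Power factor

Step 1 — Angular frequency: ω = 2π·f = 2π·50 = 314.2 rad/s.
Step 2 — Component impedances:
  R: Z = R = 484 Ω
  L: Z = jωL = j·314.2·0.00513 = 0 + j1.612 Ω
Step 3 — Series combination: Z_total = R + L = 484 + j1.612 Ω = 484∠0.2° Ω.
Step 4 — Source phasor: V = 78.8∠64.6° V = 33.8 + j71.18 V.
Step 5 — Current: I = V / Z = 0.07032 + j0.1468 A = 0.1628∠64.4° A.
Step 6 — Complex power: S = V·I* = 12.83 + j0.04272 VA.
Step 7 — Real power: P = Re(S) = 12.83 W.
Step 8 — Reactive power: Q = Im(S) = 0.04272 VAR.
Step 9 — Apparent power: |S| = 12.83 VA.
Step 10 — Power factor: PF = P/|S| = 1 (lagging).

(a) P = 12.83 W  (b) Q = 0.04272 VAR  (c) S = 12.83 VA  (d) PF = 1 (lagging)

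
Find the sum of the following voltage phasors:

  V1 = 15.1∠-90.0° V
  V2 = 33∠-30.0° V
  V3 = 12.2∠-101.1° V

Step 1 — Convert each phasor to rectangular form:
  V1 = 15.1·(cos(-90.0°) + j·sin(-90.0°)) = 0 - j15.1 V
  V2 = 33·(cos(-30.0°) + j·sin(-30.0°)) = 28.58 - j16.5 V
  V3 = 12.2·(cos(-101.1°) + j·sin(-101.1°)) = -2.349 - j11.97 V
Step 2 — Sum components: V_total = 26.23 - j43.57 V.
Step 3 — Convert to polar: |V_total| = 50.86 V, ∠V_total = -59.0°.

V_total = 50.86∠-59.0° V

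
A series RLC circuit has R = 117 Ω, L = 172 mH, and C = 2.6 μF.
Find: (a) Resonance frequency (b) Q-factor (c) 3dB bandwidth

Step 1 — Resonance condition Im(Z)=0 gives ω₀ = 1/√(LC).
Step 2 — ω₀ = 1/√(0.172·2.6e-06) = 1495 rad/s.
Step 3 — f₀ = ω₀/(2π) = 238 Hz.
Step 4 — Series Q: Q = ω₀L/R = 1495·0.172/117 = 2.198.
Step 5 — 3dB bandwidth: Δω = ω₀/Q = 680.2 rad/s; BW = Δω/(2π) = 108.3 Hz.

(a) f₀ = 238 Hz  (b) Q = 2.198  (c) BW = 108.3 Hz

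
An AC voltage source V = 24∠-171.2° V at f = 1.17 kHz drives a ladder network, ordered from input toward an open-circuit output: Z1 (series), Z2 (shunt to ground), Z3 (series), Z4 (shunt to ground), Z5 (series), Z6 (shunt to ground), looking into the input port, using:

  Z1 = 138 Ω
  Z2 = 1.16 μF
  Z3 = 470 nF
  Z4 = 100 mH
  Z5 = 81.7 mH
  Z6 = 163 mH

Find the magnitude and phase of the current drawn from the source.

Step 1 — Angular frequency: ω = 2π·f = 2π·1170 = 7351 rad/s.
Step 2 — Component impedances:
  Z1: Z = R = 138 Ω
  Z2: Z = 1/(jωC) = -j/(ω·C) = 0 - j117.3 Ω
  Z3: Z = 1/(jωC) = -j/(ω·C) = 0 - j289.4 Ω
  Z4: Z = jωL = j·7351·0.1 = 0 + j735.1 Ω
  Z5: Z = jωL = j·7351·0.0817 = 0 + j600.6 Ω
  Z6: Z = jωL = j·7351·0.163 = 0 + j1198 Ω
Step 3 — Ladder network (open output): work backward from the far end, alternating series and parallel combinations. Z_in = 138 - j236.7 Ω = 274∠-59.8° Ω.
Step 4 — Source phasor: V = 24∠-171.2° V = -23.72 - j3.672 V.
Step 5 — Ohm's law: I = V / Z_total = (-23.72 - j3.672) / (138 - j236.7) = -0.03203 - j0.08154 A.
Step 6 — Convert to polar: |I| = 0.0876 A, ∠I = -111.4°.

I = 0.0876∠-111.4° A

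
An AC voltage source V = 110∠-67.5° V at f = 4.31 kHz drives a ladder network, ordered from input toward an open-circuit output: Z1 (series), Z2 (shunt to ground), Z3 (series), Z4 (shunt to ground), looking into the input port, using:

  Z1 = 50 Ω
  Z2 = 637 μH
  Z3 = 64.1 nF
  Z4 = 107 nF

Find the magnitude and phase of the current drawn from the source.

Step 1 — Angular frequency: ω = 2π·f = 2π·4310 = 2.708e+04 rad/s.
Step 2 — Component impedances:
  Z1: Z = R = 50 Ω
  Z2: Z = jωL = j·2.708e+04·0.000637 = 0 + j17.25 Ω
  Z3: Z = 1/(jωC) = -j/(ω·C) = 0 - j576.1 Ω
  Z4: Z = 1/(jωC) = -j/(ω·C) = 0 - j345.1 Ω
Step 3 — Ladder network (open output): work backward from the far end, alternating series and parallel combinations. Z_in = 50 + j17.58 Ω = 53∠19.4° Ω.
Step 4 — Source phasor: V = 110∠-67.5° V = 42.1 - j101.6 V.
Step 5 — Ohm's law: I = V / Z_total = (42.1 - j101.6) / (50 + j17.58) = 0.1133 - j2.072 A.
Step 6 — Convert to polar: |I| = 2.075 A, ∠I = -86.9°.

I = 2.075∠-86.9° A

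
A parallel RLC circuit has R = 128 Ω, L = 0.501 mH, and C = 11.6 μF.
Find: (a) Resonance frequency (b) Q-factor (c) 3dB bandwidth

Step 1 — Resonance: ω₀ = 1/√(LC) = 1/√(0.000501·1.16e-05) = 1.312e+04 rad/s.
Step 2 — f₀ = ω₀/(2π) = 2088 Hz.
Step 3 — Parallel Q: Q = R/(ω₀L) = 128/(1.312e+04·0.000501) = 19.48.
Step 4 — Bandwidth: Δω = ω₀/Q = 673.5 rad/s; BW = Δω/(2π) = 107.2 Hz.

(a) f₀ = 2088 Hz  (b) Q = 19.48  (c) BW = 107.2 Hz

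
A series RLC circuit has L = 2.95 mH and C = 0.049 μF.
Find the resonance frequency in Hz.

Step 1 — Resonance condition Im(Z)=0 gives ω₀ = 1/√(LC).
Step 2 — ω₀ = 1/√(0.00295·4.9e-08) = 8.317e+04 rad/s.
Step 3 — f₀ = ω₀/(2π) = 1.324e+04 Hz.

f₀ = 1.324e+04 Hz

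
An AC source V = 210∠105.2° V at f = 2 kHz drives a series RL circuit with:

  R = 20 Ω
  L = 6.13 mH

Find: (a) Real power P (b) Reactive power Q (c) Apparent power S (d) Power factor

Step 1 — Angular frequency: ω = 2π·f = 2π·2000 = 1.257e+04 rad/s.
Step 2 — Component impedances:
  R: Z = R = 20 Ω
  L: Z = jωL = j·1.257e+04·0.00613 = 0 + j77.03 Ω
Step 3 — Series combination: Z_total = R + L = 20 + j77.03 Ω = 79.59∠75.4° Ω.
Step 4 — Source phasor: V = 210∠105.2° V = -55.06 + j202.7 V.
Step 5 — Current: I = V / Z = 2.291 + j1.31 A = 2.639∠29.8° A.
Step 6 — Complex power: S = V·I* = 139.3 + j536.3 VA.
Step 7 — Real power: P = Re(S) = 139.3 W.
Step 8 — Reactive power: Q = Im(S) = 536.3 VAR.
Step 9 — Apparent power: |S| = 554.1 VA.
Step 10 — Power factor: PF = P/|S| = 0.2513 (lagging).

(a) P = 139.3 W  (b) Q = 536.3 VAR  (c) S = 554.1 VA  (d) PF = 0.2513 (lagging)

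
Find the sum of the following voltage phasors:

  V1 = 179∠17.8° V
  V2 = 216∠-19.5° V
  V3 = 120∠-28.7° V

Step 1 — Convert each phasor to rectangular form:
  V1 = 179·(cos(17.8°) + j·sin(17.8°)) = 170.4 + j54.72 V
  V2 = 216·(cos(-19.5°) + j·sin(-19.5°)) = 203.6 - j72.1 V
  V3 = 120·(cos(-28.7°) + j·sin(-28.7°)) = 105.3 - j57.63 V
Step 2 — Sum components: V_total = 479.3 - j75.01 V.
Step 3 — Convert to polar: |V_total| = 485.1 V, ∠V_total = -8.9°.

V_total = 485.1∠-8.9° V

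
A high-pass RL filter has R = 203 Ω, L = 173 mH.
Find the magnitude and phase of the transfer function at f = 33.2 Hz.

Step 1 — Angular frequency: ω = 2π·33.2 = 208.6 rad/s.
Step 2 — Transfer function: H(jω) = jωL/(R + jωL).
Step 3 — Numerator jωL = j·36.09; denominator R + jωL = 203 + j36.09.
Step 4 — H = 0.03064 + j0.1723.
Step 5 — Magnitude: |H| = 0.175 (-15.1 dB); phase: φ = 79.9°.

|H| = 0.175 (-15.1 dB), φ = 79.9°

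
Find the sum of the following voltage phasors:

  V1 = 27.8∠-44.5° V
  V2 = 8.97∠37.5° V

Step 1 — Convert each phasor to rectangular form:
  V1 = 27.8·(cos(-44.5°) + j·sin(-44.5°)) = 19.83 - j19.49 V
  V2 = 8.97·(cos(37.5°) + j·sin(37.5°)) = 7.116 + j5.461 V
Step 2 — Sum components: V_total = 26.94 - j14.02 V.
Step 3 — Convert to polar: |V_total| = 30.38 V, ∠V_total = -27.5°.

V_total = 30.38∠-27.5° V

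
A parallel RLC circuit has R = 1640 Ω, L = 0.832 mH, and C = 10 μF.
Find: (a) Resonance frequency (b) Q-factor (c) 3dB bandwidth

Step 1 — Resonance: ω₀ = 1/√(LC) = 1/√(0.000832·1e-05) = 1.096e+04 rad/s.
Step 2 — f₀ = ω₀/(2π) = 1745 Hz.
Step 3 — Parallel Q: Q = R/(ω₀L) = 1640/(1.096e+04·0.000832) = 179.8.
Step 4 — Bandwidth: Δω = ω₀/Q = 60.98 rad/s; BW = Δω/(2π) = 9.705 Hz.

(a) f₀ = 1745 Hz  (b) Q = 179.8  (c) BW = 9.705 Hz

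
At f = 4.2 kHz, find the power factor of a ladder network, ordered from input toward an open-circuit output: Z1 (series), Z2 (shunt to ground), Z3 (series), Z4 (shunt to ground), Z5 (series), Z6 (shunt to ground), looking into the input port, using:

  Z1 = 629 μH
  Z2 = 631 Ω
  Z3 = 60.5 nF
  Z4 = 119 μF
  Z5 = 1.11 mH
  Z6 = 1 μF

Step 1 — Angular frequency: ω = 2π·f = 2π·4200 = 2.639e+04 rad/s.
Step 2 — Component impedances:
  Z1: Z = jωL = j·2.639e+04·0.000629 = 0 + j16.6 Ω
  Z2: Z = R = 631 Ω
  Z3: Z = 1/(jωC) = -j/(ω·C) = 0 - j626.3 Ω
  Z4: Z = 1/(jωC) = -j/(ω·C) = 0 - j0.3184 Ω
  Z5: Z = jωL = j·2.639e+04·0.00111 = 0 + j29.29 Ω
  Z6: Z = 1/(jωC) = -j/(ω·C) = 0 - j37.89 Ω
Step 3 — Ladder network (open output): work backward from the far end, alternating series and parallel combinations. Z_in = 313.3 - j298.9 Ω = 433∠-43.7° Ω.
Step 4 — Power factor: PF = cos(φ) = Re(Z)/|Z| = 313.3/433 = 0.7236.
Step 5 — Type: Im(Z) = -298.9 ⇒ leading (phase φ = -43.7°).

PF = 0.7236 (leading, φ = -43.7°)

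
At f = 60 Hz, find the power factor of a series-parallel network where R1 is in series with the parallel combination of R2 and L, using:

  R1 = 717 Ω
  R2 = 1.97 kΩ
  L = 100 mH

Step 1 — Angular frequency: ω = 2π·f = 2π·60 = 377 rad/s.
Step 2 — Component impedances:
  R1: Z = R = 717 Ω
  R2: Z = R = 1970 Ω
  L: Z = jωL = j·377·0.1 = 0 + j37.7 Ω
Step 3 — Parallel branch: R2 || L = 1/(1/R2 + 1/L) = 0.7212 + j37.69 Ω.
Step 4 — Series with R1: Z_total = R1 + (R2 || L) = 717.7 + j37.69 Ω = 718.7∠3.0° Ω.
Step 5 — Power factor: PF = cos(φ) = Re(Z)/|Z| = 717.7/718.7 = 0.9986.
Step 6 — Type: Im(Z) = 37.69 ⇒ lagging (phase φ = 3.0°).

PF = 0.9986 (lagging, φ = 3.0°)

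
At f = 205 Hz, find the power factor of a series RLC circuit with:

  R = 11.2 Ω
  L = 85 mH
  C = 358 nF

Step 1 — Angular frequency: ω = 2π·f = 2π·205 = 1288 rad/s.
Step 2 — Component impedances:
  R: Z = R = 11.2 Ω
  L: Z = jωL = j·1288·0.085 = 0 + j109.5 Ω
  C: Z = 1/(jωC) = -j/(ω·C) = 0 - j2169 Ω
Step 3 — Series combination: Z_total = R + L + C = 11.2 - j2059 Ω = 2059∠-89.7° Ω.
Step 4 — Power factor: PF = cos(φ) = Re(Z)/|Z| = 11.2/2059.2 = 0.005439.
Step 5 — Type: Im(Z) = -2059 ⇒ leading (phase φ = -89.7°).

PF = 0.005439 (leading, φ = -89.7°)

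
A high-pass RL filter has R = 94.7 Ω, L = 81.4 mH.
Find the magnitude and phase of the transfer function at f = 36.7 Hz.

Step 1 — Angular frequency: ω = 2π·36.7 = 230.6 rad/s.
Step 2 — Transfer function: H(jω) = jωL/(R + jωL).
Step 3 — Numerator jωL = j·18.77; denominator R + jωL = 94.7 + j18.77.
Step 4 — H = 0.0378 + j0.1907.
Step 5 — Magnitude: |H| = 0.1944 (-14.2 dB); phase: φ = 78.8°.

|H| = 0.1944 (-14.2 dB), φ = 78.8°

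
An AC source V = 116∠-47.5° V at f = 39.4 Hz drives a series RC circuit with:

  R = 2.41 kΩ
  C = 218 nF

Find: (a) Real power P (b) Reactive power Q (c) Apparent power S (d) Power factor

Step 1 — Angular frequency: ω = 2π·f = 2π·39.4 = 247.6 rad/s.
Step 2 — Component impedances:
  R: Z = R = 2410 Ω
  C: Z = 1/(jωC) = -j/(ω·C) = 0 - j1.853e+04 Ω
Step 3 — Series combination: Z_total = R + C = 2410 - j1.853e+04 Ω = 1.869e+04∠-82.6° Ω.
Step 4 — Source phasor: V = 116∠-47.5° V = 78.37 - j85.52 V.
Step 5 — Current: I = V / Z = 0.00508 + j0.003569 A = 0.006208∠35.1° A.
Step 6 — Complex power: S = V·I* = 0.09288 - j0.7141 VA.
Step 7 — Real power: P = Re(S) = 0.09288 W.
Step 8 — Reactive power: Q = Im(S) = -0.7141 VAR.
Step 9 — Apparent power: |S| = 0.7201 VA.
Step 10 — Power factor: PF = P/|S| = 0.129 (leading).

(a) P = 0.09288 W  (b) Q = -0.7141 VAR  (c) S = 0.7201 VA  (d) PF = 0.129 (leading)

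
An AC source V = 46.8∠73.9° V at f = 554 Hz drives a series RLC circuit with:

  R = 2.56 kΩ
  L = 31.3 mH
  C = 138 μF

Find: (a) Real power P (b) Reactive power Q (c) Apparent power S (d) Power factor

Step 1 — Angular frequency: ω = 2π·f = 2π·554 = 3481 rad/s.
Step 2 — Component impedances:
  R: Z = R = 2560 Ω
  L: Z = jωL = j·3481·0.0313 = 0 + j109 Ω
  C: Z = 1/(jωC) = -j/(ω·C) = 0 - j2.082 Ω
Step 3 — Series combination: Z_total = R + L + C = 2560 + j106.9 Ω = 2562∠2.4° Ω.
Step 4 — Source phasor: V = 46.8∠73.9° V = 12.98 + j44.96 V.
Step 5 — Current: I = V / Z = 0.005793 + j0.01732 A = 0.01827∠71.5° A.
Step 6 — Complex power: S = V·I* = 0.8541 + j0.03565 VA.
Step 7 — Real power: P = Re(S) = 0.8541 W.
Step 8 — Reactive power: Q = Im(S) = 0.03565 VAR.
Step 9 — Apparent power: |S| = 0.8548 VA.
Step 10 — Power factor: PF = P/|S| = 0.9991 (lagging).

(a) P = 0.8541 W  (b) Q = 0.03565 VAR  (c) S = 0.8548 VA  (d) PF = 0.9991 (lagging)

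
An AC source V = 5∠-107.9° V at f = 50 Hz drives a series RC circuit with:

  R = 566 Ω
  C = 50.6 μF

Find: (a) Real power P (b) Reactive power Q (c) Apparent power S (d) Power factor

Step 1 — Angular frequency: ω = 2π·f = 2π·50 = 314.2 rad/s.
Step 2 — Component impedances:
  R: Z = R = 566 Ω
  C: Z = 1/(jωC) = -j/(ω·C) = 0 - j62.91 Ω
Step 3 — Series combination: Z_total = R + C = 566 - j62.91 Ω = 569.5∠-6.3° Ω.
Step 4 — Source phasor: V = 5∠-107.9° V = -1.537 - j4.758 V.
Step 5 — Current: I = V / Z = -0.001759 - j0.008602 A = 0.00878∠-101.6° A.
Step 6 — Complex power: S = V·I* = 0.04363 - j0.004849 VA.
Step 7 — Real power: P = Re(S) = 0.04363 W.
Step 8 — Reactive power: Q = Im(S) = -0.004849 VAR.
Step 9 — Apparent power: |S| = 0.0439 VA.
Step 10 — Power factor: PF = P/|S| = 0.9939 (leading).

(a) P = 0.04363 W  (b) Q = -0.004849 VAR  (c) S = 0.0439 VA  (d) PF = 0.9939 (leading)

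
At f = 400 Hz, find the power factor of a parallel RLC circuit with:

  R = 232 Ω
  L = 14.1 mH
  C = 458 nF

Step 1 — Angular frequency: ω = 2π·f = 2π·400 = 2513 rad/s.
Step 2 — Component impedances:
  R: Z = R = 232 Ω
  L: Z = jωL = j·2513·0.0141 = 0 + j35.44 Ω
  C: Z = 1/(jωC) = -j/(ω·C) = 0 - j868.7 Ω
Step 3 — Parallel combination: 1/Z_total = 1/R + 1/L + 1/C; Z_total = 5.738 + j36.03 Ω = 36.48∠81.0° Ω.
Step 4 — Power factor: PF = cos(φ) = Re(Z)/|Z| = 5.738/36.48 = 0.1573.
Step 5 — Type: Im(Z) = 36.03 ⇒ lagging (phase φ = 81.0°).

PF = 0.1573 (lagging, φ = 81.0°)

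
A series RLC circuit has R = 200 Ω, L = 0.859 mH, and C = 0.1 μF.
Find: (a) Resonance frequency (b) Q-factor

Step 1 — Resonance condition Im(Z)=0 gives ω₀ = 1/√(LC).
Step 2 — ω₀ = 1/√(0.000859·1e-07) = 1.079e+05 rad/s.
Step 3 — f₀ = ω₀/(2π) = 1.717e+04 Hz.
Step 4 — Series Q: Q = ω₀L/R = 1.079e+05·0.000859/200 = 0.4634.

(a) f₀ = 1.717e+04 Hz  (b) Q = 0.4634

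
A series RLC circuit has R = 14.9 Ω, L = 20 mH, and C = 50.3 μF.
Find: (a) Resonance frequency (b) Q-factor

Step 1 — Resonance condition Im(Z)=0 gives ω₀ = 1/√(LC).
Step 2 — ω₀ = 1/√(0.02·5.03e-05) = 997 rad/s.
Step 3 — f₀ = ω₀/(2π) = 158.7 Hz.
Step 4 — Series Q: Q = ω₀L/R = 997·0.02/14.9 = 1.338.

(a) f₀ = 158.7 Hz  (b) Q = 1.338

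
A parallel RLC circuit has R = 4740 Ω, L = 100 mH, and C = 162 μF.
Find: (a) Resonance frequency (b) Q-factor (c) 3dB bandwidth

Step 1 — Resonance: ω₀ = 1/√(LC) = 1/√(0.1·0.000162) = 248.5 rad/s.
Step 2 — f₀ = ω₀/(2π) = 39.54 Hz.
Step 3 — Parallel Q: Q = R/(ω₀L) = 4740/(248.5·0.1) = 190.8.
Step 4 — Bandwidth: Δω = ω₀/Q = 1.302 rad/s; BW = Δω/(2π) = 0.2073 Hz.

(a) f₀ = 39.54 Hz  (b) Q = 190.8  (c) BW = 0.2073 Hz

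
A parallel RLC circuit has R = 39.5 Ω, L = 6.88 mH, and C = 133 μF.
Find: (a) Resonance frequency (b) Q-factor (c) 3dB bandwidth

Step 1 — Resonance: ω₀ = 1/√(LC) = 1/√(0.00688·0.000133) = 1045 rad/s.
Step 2 — f₀ = ω₀/(2π) = 166.4 Hz.
Step 3 — Parallel Q: Q = R/(ω₀L) = 39.5/(1045·0.00688) = 5.492.
Step 4 — Bandwidth: Δω = ω₀/Q = 190.3 rad/s; BW = Δω/(2π) = 30.3 Hz.

(a) f₀ = 166.4 Hz  (b) Q = 5.492  (c) BW = 30.3 Hz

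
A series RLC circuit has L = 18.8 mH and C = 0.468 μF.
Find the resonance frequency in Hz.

Step 1 — Resonance condition Im(Z)=0 gives ω₀ = 1/√(LC).
Step 2 — ω₀ = 1/√(0.0188·4.68e-07) = 1.066e+04 rad/s.
Step 3 — f₀ = ω₀/(2π) = 1697 Hz.

f₀ = 1697 Hz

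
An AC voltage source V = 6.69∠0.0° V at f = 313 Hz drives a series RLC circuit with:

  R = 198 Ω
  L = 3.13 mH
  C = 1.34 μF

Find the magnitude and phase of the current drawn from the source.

Step 1 — Angular frequency: ω = 2π·f = 2π·313 = 1967 rad/s.
Step 2 — Component impedances:
  R: Z = R = 198 Ω
  L: Z = jωL = j·1967·0.00313 = 0 + j6.156 Ω
  C: Z = 1/(jωC) = -j/(ω·C) = 0 - j379.5 Ω
Step 3 — Series combination: Z_total = R + L + C = 198 - j373.3 Ω = 422.6∠-62.1° Ω.
Step 4 — Source phasor: V = 6.69∠0.0° V = 6.69 V.
Step 5 — Ohm's law: I = V / Z_total = (6.69) / (198 - j373.3) = 0.007418 + j0.01399 A.
Step 6 — Convert to polar: |I| = 0.01583 A, ∠I = 62.1°.

I = 0.01583∠62.1° A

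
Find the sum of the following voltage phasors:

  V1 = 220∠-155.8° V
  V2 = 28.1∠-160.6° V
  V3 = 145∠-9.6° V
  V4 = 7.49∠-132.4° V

Step 1 — Convert each phasor to rectangular form:
  V1 = 220·(cos(-155.8°) + j·sin(-155.8°)) = -200.7 - j90.18 V
  V2 = 28.1·(cos(-160.6°) + j·sin(-160.6°)) = -26.5 - j9.334 V
  V3 = 145·(cos(-9.6°) + j·sin(-9.6°)) = 143 - j24.18 V
  V4 = 7.49·(cos(-132.4°) + j·sin(-132.4°)) = -5.051 - j5.531 V
Step 2 — Sum components: V_total = -89.25 - j129.2 V.
Step 3 — Convert to polar: |V_total| = 157.1 V, ∠V_total = -124.6°.

V_total = 157.1∠-124.6° V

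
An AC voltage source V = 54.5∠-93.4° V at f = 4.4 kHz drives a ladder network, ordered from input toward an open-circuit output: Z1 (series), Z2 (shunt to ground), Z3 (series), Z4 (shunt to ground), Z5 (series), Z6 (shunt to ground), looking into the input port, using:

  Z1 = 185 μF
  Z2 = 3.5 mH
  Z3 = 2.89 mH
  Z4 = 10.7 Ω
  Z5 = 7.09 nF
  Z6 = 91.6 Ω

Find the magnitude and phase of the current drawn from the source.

Step 1 — Angular frequency: ω = 2π·f = 2π·4400 = 2.765e+04 rad/s.
Step 2 — Component impedances:
  Z1: Z = 1/(jωC) = -j/(ω·C) = 0 - j0.1955 Ω
  Z2: Z = jωL = j·2.765e+04·0.0035 = 0 + j96.76 Ω
  Z3: Z = jωL = j·2.765e+04·0.00289 = 0 + j79.9 Ω
  Z4: Z = R = 10.7 Ω
  Z5: Z = 1/(jωC) = -j/(ω·C) = 0 - j5102 Ω
  Z6: Z = R = 91.6 Ω
Step 3 — Ladder network (open output): work backward from the far end, alternating series and parallel combinations. Z_in = 3.199 + j43.75 Ω = 43.87∠85.8° Ω.
Step 4 — Source phasor: V = 54.5∠-93.4° V = -3.232 - j54.4 V.
Step 5 — Ohm's law: I = V / Z_total = (-3.232 - j54.4) / (3.199 + j43.75) = -1.242 - j0.01695 A.
Step 6 — Convert to polar: |I| = 1.242 A, ∠I = -179.2°.

I = 1.242∠-179.2° A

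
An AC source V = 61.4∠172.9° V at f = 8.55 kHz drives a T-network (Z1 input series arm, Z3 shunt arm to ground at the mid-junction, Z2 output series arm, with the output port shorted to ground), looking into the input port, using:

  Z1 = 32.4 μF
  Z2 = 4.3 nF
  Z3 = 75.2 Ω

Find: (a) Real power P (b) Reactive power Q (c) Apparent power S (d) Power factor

Step 1 — Angular frequency: ω = 2π·f = 2π·8550 = 5.372e+04 rad/s.
Step 2 — Component impedances:
  Z1: Z = 1/(jωC) = -j/(ω·C) = 0 - j0.5745 Ω
  Z2: Z = 1/(jωC) = -j/(ω·C) = 0 - j4329 Ω
  Z3: Z = R = 75.2 Ω
Step 3 — With the output port shorted to ground, the output series arm Z2 runs from the junction to ground; the shunt arm Z3 also runs from the junction to ground. They appear in parallel: Z3 || Z2 = 75.18 - j1.306 Ω.
Step 4 — Series with input arm Z1: Z_in = Z1 + (Z3 || Z2) = 75.18 - j1.88 Ω = 75.2∠-1.4° Ω.
Step 5 — Source phasor: V = 61.4∠172.9° V = -60.93 + j7.589 V.
Step 6 — Current: I = V / Z = -0.8125 + j0.08063 A = 0.8165∠174.3° A.
Step 7 — Complex power: S = V·I* = 50.12 - j1.254 VA.
Step 8 — Real power: P = Re(S) = 50.12 W.
Step 9 — Reactive power: Q = Im(S) = -1.254 VAR.
Step 10 — Apparent power: |S| = 50.13 VA.
Step 11 — Power factor: PF = P/|S| = 0.9997 (leading).

(a) P = 50.12 W  (b) Q = -1.254 VAR  (c) S = 50.13 VA  (d) PF = 0.9997 (leading)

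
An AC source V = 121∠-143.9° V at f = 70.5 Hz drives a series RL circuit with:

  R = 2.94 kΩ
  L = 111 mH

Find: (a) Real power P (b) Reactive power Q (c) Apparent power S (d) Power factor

Step 1 — Angular frequency: ω = 2π·f = 2π·70.5 = 443 rad/s.
Step 2 — Component impedances:
  R: Z = R = 2940 Ω
  L: Z = jωL = j·443·0.111 = 0 + j49.17 Ω
Step 3 — Series combination: Z_total = R + L = 2940 + j49.17 Ω = 2940∠1.0° Ω.
Step 4 — Source phasor: V = 121∠-143.9° V = -97.77 - j71.29 V.
Step 5 — Current: I = V / Z = -0.03365 - j0.02369 A = 0.04115∠-144.9° A.
Step 6 — Complex power: S = V·I* = 4.979 + j0.08326 VA.
Step 7 — Real power: P = Re(S) = 4.979 W.
Step 8 — Reactive power: Q = Im(S) = 0.08326 VAR.
Step 9 — Apparent power: |S| = 4.979 VA.
Step 10 — Power factor: PF = P/|S| = 0.9999 (lagging).

(a) P = 4.979 W  (b) Q = 0.08326 VAR  (c) S = 4.979 VA  (d) PF = 0.9999 (lagging)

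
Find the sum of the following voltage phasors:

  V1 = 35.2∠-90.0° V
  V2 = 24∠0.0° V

Step 1 — Convert each phasor to rectangular form:
  V1 = 35.2·(cos(-90.0°) + j·sin(-90.0°)) = 0 - j35.2 V
  V2 = 24·(cos(0.0°) + j·sin(0.0°)) = 24 V
Step 2 — Sum components: V_total = 24 - j35.2 V.
Step 3 — Convert to polar: |V_total| = 42.6 V, ∠V_total = -55.7°.

V_total = 42.6∠-55.7° V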